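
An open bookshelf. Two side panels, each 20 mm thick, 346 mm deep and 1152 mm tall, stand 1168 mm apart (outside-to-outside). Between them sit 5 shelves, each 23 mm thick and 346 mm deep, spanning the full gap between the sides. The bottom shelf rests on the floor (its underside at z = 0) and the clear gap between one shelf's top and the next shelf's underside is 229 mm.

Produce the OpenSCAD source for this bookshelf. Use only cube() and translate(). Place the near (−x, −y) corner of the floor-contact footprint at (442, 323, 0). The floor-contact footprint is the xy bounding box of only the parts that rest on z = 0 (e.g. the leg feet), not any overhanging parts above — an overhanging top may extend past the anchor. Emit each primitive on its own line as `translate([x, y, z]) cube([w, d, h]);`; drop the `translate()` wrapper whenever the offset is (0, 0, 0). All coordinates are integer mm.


translate([442, 323, 0]) cube([20, 346, 1152]);
translate([1590, 323, 0]) cube([20, 346, 1152]);
translate([462, 323, 0]) cube([1128, 346, 23]);
translate([462, 323, 252]) cube([1128, 346, 23]);
translate([462, 323, 504]) cube([1128, 346, 23]);
translate([462, 323, 756]) cube([1128, 346, 23]);
translate([462, 323, 1008]) cube([1128, 346, 23]);


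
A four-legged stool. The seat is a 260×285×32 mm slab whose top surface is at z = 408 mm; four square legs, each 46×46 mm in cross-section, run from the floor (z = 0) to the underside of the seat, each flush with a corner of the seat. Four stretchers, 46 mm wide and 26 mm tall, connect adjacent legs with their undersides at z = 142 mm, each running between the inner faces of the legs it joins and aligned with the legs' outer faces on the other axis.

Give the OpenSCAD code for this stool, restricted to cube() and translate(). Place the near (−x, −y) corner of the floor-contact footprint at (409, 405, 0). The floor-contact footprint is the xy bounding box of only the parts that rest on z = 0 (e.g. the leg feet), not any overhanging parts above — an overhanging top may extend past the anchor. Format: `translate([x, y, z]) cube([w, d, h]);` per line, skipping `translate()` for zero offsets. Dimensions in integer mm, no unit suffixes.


translate([409, 405, 376]) cube([260, 285, 32]);
translate([409, 405, 0]) cube([46, 46, 376]);
translate([623, 405, 0]) cube([46, 46, 376]);
translate([409, 644, 0]) cube([46, 46, 376]);
translate([623, 644, 0]) cube([46, 46, 376]);
translate([455, 405, 142]) cube([168, 46, 26]);
translate([455, 644, 142]) cube([168, 46, 26]);
translate([409, 451, 142]) cube([46, 193, 26]);
translate([623, 451, 142]) cube([46, 193, 26]);


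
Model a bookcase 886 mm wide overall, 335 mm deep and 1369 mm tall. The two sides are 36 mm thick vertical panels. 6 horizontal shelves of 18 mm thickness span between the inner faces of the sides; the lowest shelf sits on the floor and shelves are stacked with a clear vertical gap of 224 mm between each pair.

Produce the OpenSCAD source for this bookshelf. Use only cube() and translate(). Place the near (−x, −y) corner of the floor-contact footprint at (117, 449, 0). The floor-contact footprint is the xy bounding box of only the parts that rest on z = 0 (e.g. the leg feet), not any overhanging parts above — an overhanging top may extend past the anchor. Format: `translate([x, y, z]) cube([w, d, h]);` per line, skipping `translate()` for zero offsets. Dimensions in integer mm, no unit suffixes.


translate([117, 449, 0]) cube([36, 335, 1369]);
translate([967, 449, 0]) cube([36, 335, 1369]);
translate([153, 449, 0]) cube([814, 335, 18]);
translate([153, 449, 242]) cube([814, 335, 18]);
translate([153, 449, 484]) cube([814, 335, 18]);
translate([153, 449, 726]) cube([814, 335, 18]);
translate([153, 449, 968]) cube([814, 335, 18]);
translate([153, 449, 1210]) cube([814, 335, 18]);


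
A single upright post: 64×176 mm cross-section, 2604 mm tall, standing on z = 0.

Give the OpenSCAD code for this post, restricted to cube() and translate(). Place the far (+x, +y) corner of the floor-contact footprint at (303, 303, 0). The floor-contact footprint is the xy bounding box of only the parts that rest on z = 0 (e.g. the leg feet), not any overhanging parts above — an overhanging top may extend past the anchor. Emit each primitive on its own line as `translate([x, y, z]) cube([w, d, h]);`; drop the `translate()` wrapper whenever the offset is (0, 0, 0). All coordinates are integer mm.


translate([239, 127, 0]) cube([64, 176, 2604]);


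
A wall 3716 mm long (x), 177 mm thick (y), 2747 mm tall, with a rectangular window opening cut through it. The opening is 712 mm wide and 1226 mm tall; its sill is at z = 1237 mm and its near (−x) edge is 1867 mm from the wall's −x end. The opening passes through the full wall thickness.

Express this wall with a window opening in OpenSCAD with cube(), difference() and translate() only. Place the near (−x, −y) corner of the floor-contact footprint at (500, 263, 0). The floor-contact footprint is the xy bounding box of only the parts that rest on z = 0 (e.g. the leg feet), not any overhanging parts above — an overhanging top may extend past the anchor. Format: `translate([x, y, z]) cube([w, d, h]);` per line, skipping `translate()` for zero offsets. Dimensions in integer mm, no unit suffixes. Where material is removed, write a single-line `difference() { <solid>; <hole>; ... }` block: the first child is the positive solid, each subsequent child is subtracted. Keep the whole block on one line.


difference() { translate([500, 263, 0]) cube([3716, 177, 2747]); translate([2367, 263, 1237]) cube([712, 177, 1226]); }


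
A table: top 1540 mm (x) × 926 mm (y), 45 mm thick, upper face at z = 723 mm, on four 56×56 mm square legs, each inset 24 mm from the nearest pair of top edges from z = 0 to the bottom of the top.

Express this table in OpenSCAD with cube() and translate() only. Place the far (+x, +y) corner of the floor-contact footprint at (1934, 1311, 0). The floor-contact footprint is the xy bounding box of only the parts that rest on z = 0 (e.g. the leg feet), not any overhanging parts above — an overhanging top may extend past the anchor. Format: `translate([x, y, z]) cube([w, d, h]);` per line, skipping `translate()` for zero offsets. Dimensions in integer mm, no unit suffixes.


translate([418, 409, 678]) cube([1540, 926, 45]);
translate([442, 433, 0]) cube([56, 56, 678]);
translate([1878, 433, 0]) cube([56, 56, 678]);
translate([442, 1255, 0]) cube([56, 56, 678]);
translate([1878, 1255, 0]) cube([56, 56, 678]);


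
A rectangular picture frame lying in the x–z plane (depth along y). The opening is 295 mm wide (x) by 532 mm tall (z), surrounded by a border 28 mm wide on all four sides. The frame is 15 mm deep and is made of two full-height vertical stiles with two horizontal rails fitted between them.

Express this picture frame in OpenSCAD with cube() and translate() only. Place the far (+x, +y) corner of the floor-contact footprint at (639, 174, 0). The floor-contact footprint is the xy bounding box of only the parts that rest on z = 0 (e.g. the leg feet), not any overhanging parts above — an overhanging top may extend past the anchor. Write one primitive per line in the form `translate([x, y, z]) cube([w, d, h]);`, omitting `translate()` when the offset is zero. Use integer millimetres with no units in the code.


translate([288, 159, 0]) cube([28, 15, 588]);
translate([611, 159, 0]) cube([28, 15, 588]);
translate([316, 159, 0]) cube([295, 15, 28]);
translate([316, 159, 560]) cube([295, 15, 28]);


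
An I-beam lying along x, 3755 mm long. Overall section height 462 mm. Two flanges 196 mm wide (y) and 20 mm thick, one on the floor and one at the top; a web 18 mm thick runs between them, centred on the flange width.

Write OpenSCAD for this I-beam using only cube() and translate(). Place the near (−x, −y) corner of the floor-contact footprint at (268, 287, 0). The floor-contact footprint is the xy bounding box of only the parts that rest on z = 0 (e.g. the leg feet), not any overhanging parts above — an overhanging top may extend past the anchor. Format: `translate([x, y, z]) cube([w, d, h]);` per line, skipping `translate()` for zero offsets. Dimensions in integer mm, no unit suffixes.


translate([268, 287, 0]) cube([3755, 196, 20]);
translate([268, 376, 20]) cube([3755, 18, 422]);
translate([268, 287, 442]) cube([3755, 196, 20]);


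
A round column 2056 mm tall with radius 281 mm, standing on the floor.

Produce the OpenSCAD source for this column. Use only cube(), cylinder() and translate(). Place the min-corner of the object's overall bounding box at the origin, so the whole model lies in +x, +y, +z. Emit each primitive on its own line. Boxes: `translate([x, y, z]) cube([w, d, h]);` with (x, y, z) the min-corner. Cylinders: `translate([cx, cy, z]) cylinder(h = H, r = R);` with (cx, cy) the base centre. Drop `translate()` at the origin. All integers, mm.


translate([281, 281, 0]) cylinder(h = 2056, r = 281);


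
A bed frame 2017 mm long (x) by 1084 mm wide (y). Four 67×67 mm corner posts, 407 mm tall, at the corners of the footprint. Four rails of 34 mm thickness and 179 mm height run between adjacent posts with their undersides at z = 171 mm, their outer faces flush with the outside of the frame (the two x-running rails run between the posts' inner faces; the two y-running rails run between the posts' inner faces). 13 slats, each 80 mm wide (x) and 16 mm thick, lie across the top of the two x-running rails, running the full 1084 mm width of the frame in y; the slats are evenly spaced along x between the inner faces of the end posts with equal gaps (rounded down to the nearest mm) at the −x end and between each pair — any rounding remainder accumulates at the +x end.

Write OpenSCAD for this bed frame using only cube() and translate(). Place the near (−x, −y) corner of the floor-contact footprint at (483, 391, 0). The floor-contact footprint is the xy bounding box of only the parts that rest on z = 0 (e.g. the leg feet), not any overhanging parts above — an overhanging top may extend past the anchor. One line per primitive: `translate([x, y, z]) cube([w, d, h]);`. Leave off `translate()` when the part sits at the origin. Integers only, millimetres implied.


translate([483, 391, 0]) cube([67, 67, 407]);
translate([483, 1408, 0]) cube([67, 67, 407]);
translate([2433, 391, 0]) cube([67, 67, 407]);
translate([2433, 1408, 0]) cube([67, 67, 407]);
translate([550, 391, 171]) cube([1883, 34, 179]);
translate([550, 1441, 171]) cube([1883, 34, 179]);
translate([483, 458, 171]) cube([34, 950, 179]);
translate([2466, 458, 171]) cube([34, 950, 179]);
translate([610, 391, 350]) cube([80, 1084, 16]);
translate([750, 391, 350]) cube([80, 1084, 16]);
translate([890, 391, 350]) cube([80, 1084, 16]);
translate([1030, 391, 350]) cube([80, 1084, 16]);
translate([1170, 391, 350]) cube([80, 1084, 16]);
translate([1310, 391, 350]) cube([80, 1084, 16]);
translate([1450, 391, 350]) cube([80, 1084, 16]);
translate([1590, 391, 350]) cube([80, 1084, 16]);
translate([1730, 391, 350]) cube([80, 1084, 16]);
translate([1870, 391, 350]) cube([80, 1084, 16]);
translate([2010, 391, 350]) cube([80, 1084, 16]);
translate([2150, 391, 350]) cube([80, 1084, 16]);
translate([2290, 391, 350]) cube([80, 1084, 16]);


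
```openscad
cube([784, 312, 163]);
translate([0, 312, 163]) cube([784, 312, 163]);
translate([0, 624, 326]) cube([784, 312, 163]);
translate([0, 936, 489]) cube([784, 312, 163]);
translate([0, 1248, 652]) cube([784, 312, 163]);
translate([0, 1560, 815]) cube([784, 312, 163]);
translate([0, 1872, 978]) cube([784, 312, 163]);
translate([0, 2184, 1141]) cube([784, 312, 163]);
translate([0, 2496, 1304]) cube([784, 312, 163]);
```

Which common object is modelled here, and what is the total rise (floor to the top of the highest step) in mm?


A staircase. The total rise is 1467 mm.

9 identical blocks, each offset up and back from the previous — a staircase. Each step is 163 mm tall and there are 9 of them, so the total rise is 9 × 163 = 1467 mm.


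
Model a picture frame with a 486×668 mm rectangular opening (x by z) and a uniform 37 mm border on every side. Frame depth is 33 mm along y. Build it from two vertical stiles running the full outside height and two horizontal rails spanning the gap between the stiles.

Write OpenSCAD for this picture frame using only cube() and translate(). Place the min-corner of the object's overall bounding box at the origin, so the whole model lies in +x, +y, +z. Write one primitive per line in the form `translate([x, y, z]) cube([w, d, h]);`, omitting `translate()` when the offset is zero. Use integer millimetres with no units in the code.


cube([37, 33, 742]);
translate([523, 0, 0]) cube([37, 33, 742]);
translate([37, 0, 0]) cube([486, 33, 37]);
translate([37, 0, 705]) cube([486, 33, 37]);


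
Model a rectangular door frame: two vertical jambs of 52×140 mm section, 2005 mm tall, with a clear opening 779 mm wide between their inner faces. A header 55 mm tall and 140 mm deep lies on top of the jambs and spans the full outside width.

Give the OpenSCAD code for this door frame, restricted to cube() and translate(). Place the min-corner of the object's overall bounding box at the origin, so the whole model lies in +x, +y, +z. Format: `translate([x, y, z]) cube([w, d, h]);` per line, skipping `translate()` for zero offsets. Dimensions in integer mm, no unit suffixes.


cube([52, 140, 2005]);
translate([831, 0, 0]) cube([52, 140, 2005]);
translate([0, 0, 2005]) cube([883, 140, 55]);


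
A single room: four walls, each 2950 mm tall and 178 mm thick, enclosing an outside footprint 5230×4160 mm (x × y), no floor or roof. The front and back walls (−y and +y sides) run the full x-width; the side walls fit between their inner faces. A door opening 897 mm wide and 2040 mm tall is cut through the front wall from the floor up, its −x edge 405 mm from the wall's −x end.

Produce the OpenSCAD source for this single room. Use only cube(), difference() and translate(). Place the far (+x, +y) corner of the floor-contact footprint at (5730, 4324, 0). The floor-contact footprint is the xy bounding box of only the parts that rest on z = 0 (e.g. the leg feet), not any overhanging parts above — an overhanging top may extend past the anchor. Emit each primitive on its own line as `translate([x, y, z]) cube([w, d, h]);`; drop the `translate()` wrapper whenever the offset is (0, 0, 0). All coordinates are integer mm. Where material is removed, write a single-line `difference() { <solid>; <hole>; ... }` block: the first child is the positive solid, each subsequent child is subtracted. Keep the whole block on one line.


difference() { translate([500, 164, 0]) cube([5230, 178, 2950]); translate([905, 164, 0]) cube([897, 178, 2040]); }
translate([500, 4146, 0]) cube([5230, 178, 2950]);
translate([500, 342, 0]) cube([178, 3804, 2950]);
translate([5552, 342, 0]) cube([178, 3804, 2950]);


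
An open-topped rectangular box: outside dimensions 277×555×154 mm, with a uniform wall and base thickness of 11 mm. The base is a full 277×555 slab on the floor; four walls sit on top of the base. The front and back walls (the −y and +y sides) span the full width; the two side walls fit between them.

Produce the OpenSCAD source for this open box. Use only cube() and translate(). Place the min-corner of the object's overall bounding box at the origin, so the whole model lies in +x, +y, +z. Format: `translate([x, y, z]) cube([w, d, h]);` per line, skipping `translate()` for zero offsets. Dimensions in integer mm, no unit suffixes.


cube([277, 555, 11]);
translate([0, 0, 11]) cube([277, 11, 143]);
translate([0, 544, 11]) cube([277, 11, 143]);
translate([0, 11, 11]) cube([11, 533, 143]);
translate([266, 11, 11]) cube([11, 533, 143]);


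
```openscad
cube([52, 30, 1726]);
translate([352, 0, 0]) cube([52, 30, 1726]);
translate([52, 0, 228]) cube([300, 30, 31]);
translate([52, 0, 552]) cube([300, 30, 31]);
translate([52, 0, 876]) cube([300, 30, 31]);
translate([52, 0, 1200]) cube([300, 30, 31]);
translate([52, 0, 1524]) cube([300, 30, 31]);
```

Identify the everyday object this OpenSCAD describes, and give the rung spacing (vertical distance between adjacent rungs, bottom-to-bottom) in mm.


A ladder. The rung spacing is 324 mm.

Two tall 52×30 posts with 5 short bars between them — a ladder. Adjacent rungs sit at z = 228 and z = 552, so the spacing is 552 − 228 = 324 mm.


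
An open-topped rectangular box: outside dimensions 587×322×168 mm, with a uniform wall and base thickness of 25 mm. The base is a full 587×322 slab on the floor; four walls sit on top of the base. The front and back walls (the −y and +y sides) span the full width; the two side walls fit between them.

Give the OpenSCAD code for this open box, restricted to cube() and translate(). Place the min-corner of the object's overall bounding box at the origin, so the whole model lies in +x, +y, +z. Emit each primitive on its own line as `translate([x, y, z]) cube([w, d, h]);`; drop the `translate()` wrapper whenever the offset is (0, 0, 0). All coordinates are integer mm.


cube([587, 322, 25]);
translate([0, 0, 25]) cube([587, 25, 143]);
translate([0, 297, 25]) cube([587, 25, 143]);
translate([0, 25, 25]) cube([25, 272, 143]);
translate([562, 25, 25]) cube([25, 272, 143]);


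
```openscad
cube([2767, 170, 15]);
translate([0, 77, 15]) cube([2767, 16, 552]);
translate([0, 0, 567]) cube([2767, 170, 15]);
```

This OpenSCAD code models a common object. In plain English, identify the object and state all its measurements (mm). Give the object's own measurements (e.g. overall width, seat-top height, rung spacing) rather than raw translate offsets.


An I-beam lying along x, 2767 mm long. Overall section height 582 mm. Two flanges 170 mm wide (y) and 15 mm thick, one on the floor and one at the top; a web 16 mm thick runs between them, centred on the flange width.


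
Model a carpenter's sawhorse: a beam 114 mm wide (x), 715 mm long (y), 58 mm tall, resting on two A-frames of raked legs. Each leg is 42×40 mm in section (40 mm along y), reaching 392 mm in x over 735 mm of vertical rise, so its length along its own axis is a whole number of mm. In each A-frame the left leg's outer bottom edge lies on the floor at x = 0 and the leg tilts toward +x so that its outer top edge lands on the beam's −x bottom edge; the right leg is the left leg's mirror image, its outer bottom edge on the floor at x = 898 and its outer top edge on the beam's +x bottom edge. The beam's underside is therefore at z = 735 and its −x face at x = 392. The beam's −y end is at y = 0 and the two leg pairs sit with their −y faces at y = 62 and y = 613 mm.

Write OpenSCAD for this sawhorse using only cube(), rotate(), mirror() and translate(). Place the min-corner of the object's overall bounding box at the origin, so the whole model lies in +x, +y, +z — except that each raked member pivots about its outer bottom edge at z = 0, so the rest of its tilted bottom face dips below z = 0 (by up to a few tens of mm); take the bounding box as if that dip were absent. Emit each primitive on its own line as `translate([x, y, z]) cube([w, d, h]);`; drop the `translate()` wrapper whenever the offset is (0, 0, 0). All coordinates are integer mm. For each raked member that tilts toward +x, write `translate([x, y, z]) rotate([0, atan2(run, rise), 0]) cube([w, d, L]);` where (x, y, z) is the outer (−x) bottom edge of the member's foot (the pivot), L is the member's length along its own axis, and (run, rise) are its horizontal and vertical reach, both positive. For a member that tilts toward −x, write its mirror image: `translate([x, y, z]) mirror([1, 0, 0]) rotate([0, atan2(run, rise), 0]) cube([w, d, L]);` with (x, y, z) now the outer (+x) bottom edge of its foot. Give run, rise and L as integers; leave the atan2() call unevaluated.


// leg length = √(392² + 735²) = 833
// right-leg outer foot x = 2·392 + 114 = 898
// beam min-corner = (392, 0, 735)
translate([392, 0, 735]) cube([114, 715, 58]);
translate([0, 62, 0]) rotate([0, atan2(392, 735), 0]) cube([42, 40, 833]);
translate([898, 62, 0]) mirror([1, 0, 0]) rotate([0, atan2(392, 735), 0]) cube([42, 40, 833]);
translate([0, 613, 0]) rotate([0, atan2(392, 735), 0]) cube([42, 40, 833]);
translate([898, 613, 0]) mirror([1, 0, 0]) rotate([0, atan2(392, 735), 0]) cube([42, 40, 833]);


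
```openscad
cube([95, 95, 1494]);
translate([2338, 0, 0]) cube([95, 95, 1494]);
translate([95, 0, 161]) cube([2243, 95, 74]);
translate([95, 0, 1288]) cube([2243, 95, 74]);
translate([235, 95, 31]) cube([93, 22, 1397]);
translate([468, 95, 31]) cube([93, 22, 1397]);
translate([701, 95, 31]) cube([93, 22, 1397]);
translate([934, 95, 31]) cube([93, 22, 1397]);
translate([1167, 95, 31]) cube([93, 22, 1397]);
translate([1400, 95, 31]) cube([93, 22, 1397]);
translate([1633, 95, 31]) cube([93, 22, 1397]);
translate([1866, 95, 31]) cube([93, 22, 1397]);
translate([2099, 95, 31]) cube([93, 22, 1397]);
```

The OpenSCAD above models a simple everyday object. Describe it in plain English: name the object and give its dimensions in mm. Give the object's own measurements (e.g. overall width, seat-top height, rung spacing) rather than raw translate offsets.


A fence section. Two 95×95 mm posts, 1494 mm tall, stand on the floor with a clear span of 2243 mm between their inner faces. Two horizontal rails of 95×74 mm section span the gap between the posts with their undersides at z = 161 mm and z = 1288 mm, flush with the posts' −y face. 9 pickets, each 93 mm wide, 22 mm thick and 1397 mm tall, are fixed to the +y face of the rails with their bottoms at z = 31 mm, spaced across the span with a 140 mm gap after the −x post and between neighbouring pickets, with 146 mm left before the +x post.


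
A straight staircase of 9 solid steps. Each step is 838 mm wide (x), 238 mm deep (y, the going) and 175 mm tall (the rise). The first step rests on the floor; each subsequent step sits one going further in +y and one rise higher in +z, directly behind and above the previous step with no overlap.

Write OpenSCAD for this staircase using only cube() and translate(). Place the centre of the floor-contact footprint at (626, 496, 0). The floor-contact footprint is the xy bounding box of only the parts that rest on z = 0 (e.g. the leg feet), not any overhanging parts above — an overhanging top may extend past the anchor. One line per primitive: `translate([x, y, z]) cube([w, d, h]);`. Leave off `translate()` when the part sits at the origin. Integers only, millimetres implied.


translate([207, 377, 0]) cube([838, 238, 175]);
translate([207, 615, 175]) cube([838, 238, 175]);
translate([207, 853, 350]) cube([838, 238, 175]);
translate([207, 1091, 525]) cube([838, 238, 175]);
translate([207, 1329, 700]) cube([838, 238, 175]);
translate([207, 1567, 875]) cube([838, 238, 175]);
translate([207, 1805, 1050]) cube([838, 238, 175]);
translate([207, 2043, 1225]) cube([838, 238, 175]);
translate([207, 2281, 1400]) cube([838, 238, 175]);


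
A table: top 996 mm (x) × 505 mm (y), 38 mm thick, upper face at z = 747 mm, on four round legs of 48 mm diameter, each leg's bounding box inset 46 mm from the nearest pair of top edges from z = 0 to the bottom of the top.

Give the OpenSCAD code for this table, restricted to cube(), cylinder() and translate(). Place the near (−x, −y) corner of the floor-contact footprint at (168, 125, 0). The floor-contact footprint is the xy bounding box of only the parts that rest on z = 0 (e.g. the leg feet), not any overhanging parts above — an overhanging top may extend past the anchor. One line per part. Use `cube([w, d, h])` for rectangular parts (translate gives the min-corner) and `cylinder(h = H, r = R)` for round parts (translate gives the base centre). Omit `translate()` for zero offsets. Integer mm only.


translate([122, 79, 709]) cube([996, 505, 38]);
translate([192, 149, 0]) cylinder(h = 709, r = 24);
translate([1048, 149, 0]) cylinder(h = 709, r = 24);
translate([192, 514, 0]) cylinder(h = 709, r = 24);
translate([1048, 514, 0]) cylinder(h = 709, r = 24);


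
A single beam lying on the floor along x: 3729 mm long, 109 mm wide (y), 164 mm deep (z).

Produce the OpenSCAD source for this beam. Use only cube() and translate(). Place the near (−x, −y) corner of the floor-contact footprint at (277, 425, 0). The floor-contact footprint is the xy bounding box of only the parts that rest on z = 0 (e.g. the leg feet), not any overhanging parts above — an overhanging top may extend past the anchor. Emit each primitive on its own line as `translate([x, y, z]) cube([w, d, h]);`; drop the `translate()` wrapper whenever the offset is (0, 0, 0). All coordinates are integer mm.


translate([277, 425, 0]) cube([3729, 109, 164]);


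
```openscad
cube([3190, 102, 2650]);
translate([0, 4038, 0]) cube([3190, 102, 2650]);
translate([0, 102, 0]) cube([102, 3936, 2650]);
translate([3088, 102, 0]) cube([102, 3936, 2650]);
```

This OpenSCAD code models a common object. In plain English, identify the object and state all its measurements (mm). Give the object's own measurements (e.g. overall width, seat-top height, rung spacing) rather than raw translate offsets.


The wall frame of a small rectangular building: four walls, each 2650 mm tall and 102 mm thick, enclosing a footprint 3190 mm (x) by 4140 mm (y) outside-to-outside, with no floor or roof. The front and back walls (the −y and +y sides) span the full width; the two side walls fit between them.


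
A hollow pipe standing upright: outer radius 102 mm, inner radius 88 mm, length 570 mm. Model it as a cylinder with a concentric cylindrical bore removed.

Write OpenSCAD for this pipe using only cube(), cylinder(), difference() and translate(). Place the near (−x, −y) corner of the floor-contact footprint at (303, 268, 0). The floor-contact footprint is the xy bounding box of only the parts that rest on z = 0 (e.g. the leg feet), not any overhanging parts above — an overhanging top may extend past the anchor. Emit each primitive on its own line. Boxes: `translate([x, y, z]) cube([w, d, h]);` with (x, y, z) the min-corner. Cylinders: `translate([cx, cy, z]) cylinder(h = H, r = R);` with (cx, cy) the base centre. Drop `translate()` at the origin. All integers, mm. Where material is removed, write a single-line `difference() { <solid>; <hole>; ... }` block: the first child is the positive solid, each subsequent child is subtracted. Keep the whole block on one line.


difference() { translate([405, 370, 0]) cylinder(h = 570, r = 102); translate([405, 370, 0]) cylinder(h = 570, r = 88); }


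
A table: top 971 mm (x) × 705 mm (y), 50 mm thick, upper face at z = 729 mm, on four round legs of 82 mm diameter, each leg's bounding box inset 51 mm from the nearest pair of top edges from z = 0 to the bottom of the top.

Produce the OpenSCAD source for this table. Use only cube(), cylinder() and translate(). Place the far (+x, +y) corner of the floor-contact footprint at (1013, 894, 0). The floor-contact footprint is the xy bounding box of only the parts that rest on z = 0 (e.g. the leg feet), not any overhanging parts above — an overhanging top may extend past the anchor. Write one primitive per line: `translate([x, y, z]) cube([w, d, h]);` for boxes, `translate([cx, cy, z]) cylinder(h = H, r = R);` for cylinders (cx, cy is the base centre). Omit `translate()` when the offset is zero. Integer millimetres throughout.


translate([93, 240, 679]) cube([971, 705, 50]);
translate([185, 332, 0]) cylinder(h = 679, r = 41);
translate([972, 332, 0]) cylinder(h = 679, r = 41);
translate([185, 853, 0]) cylinder(h = 679, r = 41);
translate([972, 853, 0]) cylinder(h = 679, r = 41);


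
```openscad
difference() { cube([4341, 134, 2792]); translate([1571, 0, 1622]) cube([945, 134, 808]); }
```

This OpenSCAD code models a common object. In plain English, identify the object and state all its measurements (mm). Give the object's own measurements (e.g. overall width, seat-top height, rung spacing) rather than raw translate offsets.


A wall 4341 mm long (x), 134 mm thick (y), 2792 mm tall, with a rectangular window opening cut through it. The opening is 945 mm wide and 808 mm tall; its sill is at z = 1622 mm and its near (−x) edge is 1571 mm from the wall's −x end. The opening passes through the full wall thickness.


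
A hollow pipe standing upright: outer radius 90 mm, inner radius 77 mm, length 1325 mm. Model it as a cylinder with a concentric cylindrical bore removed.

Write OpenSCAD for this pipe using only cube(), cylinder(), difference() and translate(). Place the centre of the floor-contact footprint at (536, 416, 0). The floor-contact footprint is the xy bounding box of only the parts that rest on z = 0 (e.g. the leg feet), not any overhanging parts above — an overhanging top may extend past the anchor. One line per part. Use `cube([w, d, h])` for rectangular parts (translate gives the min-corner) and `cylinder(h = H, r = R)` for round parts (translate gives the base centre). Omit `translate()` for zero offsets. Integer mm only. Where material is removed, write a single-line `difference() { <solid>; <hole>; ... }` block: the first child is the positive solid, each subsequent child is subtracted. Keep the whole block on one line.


difference() { translate([536, 416, 0]) cylinder(h = 1325, r = 90); translate([536, 416, 0]) cylinder(h = 1325, r = 77); }


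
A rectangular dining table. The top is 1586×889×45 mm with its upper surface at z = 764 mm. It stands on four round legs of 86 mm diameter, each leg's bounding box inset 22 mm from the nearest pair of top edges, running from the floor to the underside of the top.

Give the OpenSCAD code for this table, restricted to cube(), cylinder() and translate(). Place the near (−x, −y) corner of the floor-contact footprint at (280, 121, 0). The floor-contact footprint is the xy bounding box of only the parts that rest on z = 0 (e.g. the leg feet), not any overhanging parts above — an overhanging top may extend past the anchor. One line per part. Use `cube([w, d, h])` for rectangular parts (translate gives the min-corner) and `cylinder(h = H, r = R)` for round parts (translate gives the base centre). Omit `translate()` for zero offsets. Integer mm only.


translate([258, 99, 719]) cube([1586, 889, 45]);
translate([323, 164, 0]) cylinder(h = 719, r = 43);
translate([1779, 164, 0]) cylinder(h = 719, r = 43);
translate([323, 923, 0]) cylinder(h = 719, r = 43);
translate([1779, 923, 0]) cylinder(h = 719, r = 43);


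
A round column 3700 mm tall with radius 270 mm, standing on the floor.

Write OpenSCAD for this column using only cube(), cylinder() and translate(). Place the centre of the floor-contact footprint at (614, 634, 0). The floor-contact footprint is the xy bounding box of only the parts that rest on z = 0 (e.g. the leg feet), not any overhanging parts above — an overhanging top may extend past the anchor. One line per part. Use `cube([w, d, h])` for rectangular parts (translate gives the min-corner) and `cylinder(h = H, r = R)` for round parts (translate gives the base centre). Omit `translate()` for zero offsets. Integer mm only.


translate([614, 634, 0]) cylinder(h = 3700, r = 270);


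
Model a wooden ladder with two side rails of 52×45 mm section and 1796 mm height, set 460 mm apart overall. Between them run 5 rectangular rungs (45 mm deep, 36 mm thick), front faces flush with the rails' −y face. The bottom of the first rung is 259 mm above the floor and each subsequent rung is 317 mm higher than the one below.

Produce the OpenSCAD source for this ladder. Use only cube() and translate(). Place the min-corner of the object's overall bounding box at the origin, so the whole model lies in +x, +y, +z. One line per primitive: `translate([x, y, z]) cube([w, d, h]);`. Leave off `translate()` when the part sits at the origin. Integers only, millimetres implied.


cube([52, 45, 1796]);
translate([408, 0, 0]) cube([52, 45, 1796]);
translate([52, 0, 259]) cube([356, 45, 36]);
translate([52, 0, 576]) cube([356, 45, 36]);
translate([52, 0, 893]) cube([356, 45, 36]);
translate([52, 0, 1210]) cube([356, 45, 36]);
translate([52, 0, 1527]) cube([356, 45, 36]);


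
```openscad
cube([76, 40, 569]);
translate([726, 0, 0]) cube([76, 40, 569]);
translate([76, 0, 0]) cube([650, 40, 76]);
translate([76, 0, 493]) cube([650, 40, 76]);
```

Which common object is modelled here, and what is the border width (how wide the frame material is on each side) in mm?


A picture frame. The border width is 76 mm.

Four thin pieces enclosing a rectangular opening — a picture frame. The two full-height stiles are 569 mm tall; the top rail sits at z = 493 and is 76 mm tall, so the border above the opening is 569 − 493 = 76 mm, matching the stile x-width.


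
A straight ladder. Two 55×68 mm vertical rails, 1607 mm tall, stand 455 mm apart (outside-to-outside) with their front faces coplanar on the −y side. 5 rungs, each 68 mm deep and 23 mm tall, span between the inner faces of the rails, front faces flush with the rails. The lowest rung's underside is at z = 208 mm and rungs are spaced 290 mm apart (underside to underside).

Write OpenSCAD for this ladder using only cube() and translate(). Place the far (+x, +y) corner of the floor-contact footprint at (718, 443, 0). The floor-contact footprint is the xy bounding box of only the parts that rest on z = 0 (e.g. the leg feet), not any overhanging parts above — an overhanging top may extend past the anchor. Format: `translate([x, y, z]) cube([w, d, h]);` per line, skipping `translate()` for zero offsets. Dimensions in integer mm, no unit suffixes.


translate([263, 375, 0]) cube([55, 68, 1607]);
translate([663, 375, 0]) cube([55, 68, 1607]);
translate([318, 375, 208]) cube([345, 68, 23]);
translate([318, 375, 498]) cube([345, 68, 23]);
translate([318, 375, 788]) cube([345, 68, 23]);
translate([318, 375, 1078]) cube([345, 68, 23]);
translate([318, 375, 1368]) cube([345, 68, 23]);


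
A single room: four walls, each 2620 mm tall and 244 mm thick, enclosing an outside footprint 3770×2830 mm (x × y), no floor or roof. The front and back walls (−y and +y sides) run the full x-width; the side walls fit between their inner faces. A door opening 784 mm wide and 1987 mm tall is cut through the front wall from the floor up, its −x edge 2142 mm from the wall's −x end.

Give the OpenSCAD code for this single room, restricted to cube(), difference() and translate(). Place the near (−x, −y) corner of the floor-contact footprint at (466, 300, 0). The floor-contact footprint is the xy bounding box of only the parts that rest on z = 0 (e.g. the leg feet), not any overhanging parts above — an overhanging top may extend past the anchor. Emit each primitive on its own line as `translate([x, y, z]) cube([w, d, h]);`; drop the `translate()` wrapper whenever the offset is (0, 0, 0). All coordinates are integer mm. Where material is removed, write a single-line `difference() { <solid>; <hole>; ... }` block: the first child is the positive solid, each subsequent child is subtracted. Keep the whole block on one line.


difference() { translate([466, 300, 0]) cube([3770, 244, 2620]); translate([2608, 300, 0]) cube([784, 244, 1987]); }
translate([466, 2886, 0]) cube([3770, 244, 2620]);
translate([466, 544, 0]) cube([244, 2342, 2620]);
translate([3992, 544, 0]) cube([244, 2342, 2620]);


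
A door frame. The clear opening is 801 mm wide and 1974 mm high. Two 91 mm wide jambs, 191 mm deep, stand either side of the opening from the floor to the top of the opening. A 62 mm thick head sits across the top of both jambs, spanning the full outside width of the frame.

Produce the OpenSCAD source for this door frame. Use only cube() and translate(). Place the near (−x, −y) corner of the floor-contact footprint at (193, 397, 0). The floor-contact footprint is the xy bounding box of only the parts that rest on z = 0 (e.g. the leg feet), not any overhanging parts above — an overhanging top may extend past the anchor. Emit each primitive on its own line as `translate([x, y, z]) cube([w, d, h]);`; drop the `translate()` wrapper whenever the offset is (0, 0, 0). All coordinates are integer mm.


translate([193, 397, 0]) cube([91, 191, 1974]);
translate([1085, 397, 0]) cube([91, 191, 1974]);
translate([193, 397, 1974]) cube([983, 191, 62]);


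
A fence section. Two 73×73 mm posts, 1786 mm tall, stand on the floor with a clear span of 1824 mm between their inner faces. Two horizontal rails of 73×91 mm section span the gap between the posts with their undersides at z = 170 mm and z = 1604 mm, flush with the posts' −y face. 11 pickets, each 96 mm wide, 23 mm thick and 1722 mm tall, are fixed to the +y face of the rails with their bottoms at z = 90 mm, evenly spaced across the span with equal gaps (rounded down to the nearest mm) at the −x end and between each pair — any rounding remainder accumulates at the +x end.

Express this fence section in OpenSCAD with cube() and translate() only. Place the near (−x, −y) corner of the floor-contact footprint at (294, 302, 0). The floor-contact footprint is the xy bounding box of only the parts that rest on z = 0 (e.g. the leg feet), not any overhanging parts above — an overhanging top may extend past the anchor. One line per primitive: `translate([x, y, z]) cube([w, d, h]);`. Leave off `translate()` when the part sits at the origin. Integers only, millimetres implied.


translate([294, 302, 0]) cube([73, 73, 1786]);
translate([2191, 302, 0]) cube([73, 73, 1786]);
translate([367, 302, 170]) cube([1824, 73, 91]);
translate([367, 302, 1604]) cube([1824, 73, 91]);
translate([431, 375, 90]) cube([96, 23, 1722]);
translate([591, 375, 90]) cube([96, 23, 1722]);
translate([751, 375, 90]) cube([96, 23, 1722]);
translate([911, 375, 90]) cube([96, 23, 1722]);
translate([1071, 375, 90]) cube([96, 23, 1722]);
translate([1231, 375, 90]) cube([96, 23, 1722]);
translate([1391, 375, 90]) cube([96, 23, 1722]);
translate([1551, 375, 90]) cube([96, 23, 1722]);
translate([1711, 375, 90]) cube([96, 23, 1722]);
translate([1871, 375, 90]) cube([96, 23, 1722]);
translate([2031, 375, 90]) cube([96, 23, 1722]);


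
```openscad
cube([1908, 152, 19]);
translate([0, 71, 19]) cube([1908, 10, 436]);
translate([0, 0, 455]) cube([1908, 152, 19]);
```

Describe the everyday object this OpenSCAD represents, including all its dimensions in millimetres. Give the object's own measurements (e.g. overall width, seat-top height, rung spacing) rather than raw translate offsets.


An I-beam lying along x, 1908 mm long. Overall section height 474 mm. Two flanges 152 mm wide (y) and 19 mm thick, one on the floor and one at the top; a web 10 mm thick runs between them, centred on the flange width.


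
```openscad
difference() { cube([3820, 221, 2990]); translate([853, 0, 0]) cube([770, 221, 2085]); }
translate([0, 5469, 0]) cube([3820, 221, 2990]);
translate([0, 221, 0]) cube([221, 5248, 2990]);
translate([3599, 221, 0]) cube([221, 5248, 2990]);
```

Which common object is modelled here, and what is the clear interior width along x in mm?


A single room. The interior width is 3378 mm.

Four walls enclosing a rectangle with a door in the front wall — a room. Outside width 3820 minus two 221 mm walls gives 3378 mm.


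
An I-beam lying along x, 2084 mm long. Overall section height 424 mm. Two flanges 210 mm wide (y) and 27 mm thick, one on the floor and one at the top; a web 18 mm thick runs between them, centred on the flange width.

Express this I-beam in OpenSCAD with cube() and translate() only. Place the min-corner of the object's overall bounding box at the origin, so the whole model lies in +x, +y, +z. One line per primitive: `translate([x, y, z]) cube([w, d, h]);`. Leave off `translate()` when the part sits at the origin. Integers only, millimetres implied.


cube([2084, 210, 27]);
translate([0, 96, 27]) cube([2084, 18, 370]);
translate([0, 0, 397]) cube([2084, 210, 27]);


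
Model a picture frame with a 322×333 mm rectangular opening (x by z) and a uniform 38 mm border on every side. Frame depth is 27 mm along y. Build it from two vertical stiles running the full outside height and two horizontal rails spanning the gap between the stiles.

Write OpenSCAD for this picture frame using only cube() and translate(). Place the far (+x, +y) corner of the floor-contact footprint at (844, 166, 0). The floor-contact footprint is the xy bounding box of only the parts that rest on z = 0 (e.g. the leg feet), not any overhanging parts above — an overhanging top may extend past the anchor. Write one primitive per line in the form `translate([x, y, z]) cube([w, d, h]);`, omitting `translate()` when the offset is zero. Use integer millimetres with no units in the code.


translate([446, 139, 0]) cube([38, 27, 409]);
translate([806, 139, 0]) cube([38, 27, 409]);
translate([484, 139, 0]) cube([322, 27, 38]);
translate([484, 139, 371]) cube([322, 27, 38]);
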